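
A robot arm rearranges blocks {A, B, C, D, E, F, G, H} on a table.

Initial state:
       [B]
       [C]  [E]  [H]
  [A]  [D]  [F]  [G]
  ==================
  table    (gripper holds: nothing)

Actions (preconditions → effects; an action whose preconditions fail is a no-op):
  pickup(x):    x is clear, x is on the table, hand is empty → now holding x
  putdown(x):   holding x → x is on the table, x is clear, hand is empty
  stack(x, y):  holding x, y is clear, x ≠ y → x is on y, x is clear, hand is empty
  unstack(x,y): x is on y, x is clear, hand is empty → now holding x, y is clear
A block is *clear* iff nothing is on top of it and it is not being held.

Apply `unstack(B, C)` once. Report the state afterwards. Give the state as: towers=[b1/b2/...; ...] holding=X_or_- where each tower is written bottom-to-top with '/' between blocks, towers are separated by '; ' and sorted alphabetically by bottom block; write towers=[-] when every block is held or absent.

towers=[A; D/C; F/E; G/H] holding=B

before: towers=[A; D/C/B; F/E; G/H] holding=-
pre[unstack(B, C)]: on(B,C) yes, clear(B) yes, handempty yes
all met → apply unstack(B, C)
after:  towers=[A; D/C; F/E; G/H] holding=B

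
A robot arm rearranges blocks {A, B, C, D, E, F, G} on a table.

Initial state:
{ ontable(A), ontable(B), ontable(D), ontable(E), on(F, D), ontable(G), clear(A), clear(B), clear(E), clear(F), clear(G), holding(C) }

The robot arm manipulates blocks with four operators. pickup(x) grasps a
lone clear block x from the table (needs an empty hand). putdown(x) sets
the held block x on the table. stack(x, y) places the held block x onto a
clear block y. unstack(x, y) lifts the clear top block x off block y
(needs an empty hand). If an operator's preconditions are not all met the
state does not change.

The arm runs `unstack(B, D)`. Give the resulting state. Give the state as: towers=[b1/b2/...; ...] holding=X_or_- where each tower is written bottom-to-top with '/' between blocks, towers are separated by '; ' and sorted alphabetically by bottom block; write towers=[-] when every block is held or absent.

before: towers=[A; B; D/F; E; G] holding=C
pre[unstack(B, D)]: on(B,D) fail, clear(B) ok, handempty fail
on(B,D), handempty unmet → unstack(B, D) is a no-op
after:  towers=[A; B; D/F; E; G] holding=C

towers=[A; B; D/F; E; G] holding=C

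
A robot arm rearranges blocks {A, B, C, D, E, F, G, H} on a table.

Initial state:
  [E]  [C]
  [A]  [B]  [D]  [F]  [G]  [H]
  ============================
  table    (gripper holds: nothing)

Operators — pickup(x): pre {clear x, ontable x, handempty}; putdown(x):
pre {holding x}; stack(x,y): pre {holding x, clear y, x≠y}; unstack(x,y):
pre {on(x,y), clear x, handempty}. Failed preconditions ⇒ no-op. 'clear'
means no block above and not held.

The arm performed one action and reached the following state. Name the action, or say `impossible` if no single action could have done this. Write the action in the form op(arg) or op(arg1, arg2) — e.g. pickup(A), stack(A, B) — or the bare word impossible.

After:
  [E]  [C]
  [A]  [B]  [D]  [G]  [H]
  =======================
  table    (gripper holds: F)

pickup(F)

target: towers=[A/E; B/C; D; G; H] holding=F
         pickup(G) → towers=[A/E; B/C; D; F; H] holding=G
     unstack(E, A) → towers=[A; B/C; D; F; G; H] holding=E
         pickup(H) → towers=[A/E; B/C; D; F; G] holding=H
         pickup(F) → towers=[A/E; B/C; D; G; H] holding=F  ← match
         pickup(D) → towers=[A/E; B/C; F; G; H] holding=D
     unstack(C, B) → towers=[A/E; B; D; F; G; H] holding=C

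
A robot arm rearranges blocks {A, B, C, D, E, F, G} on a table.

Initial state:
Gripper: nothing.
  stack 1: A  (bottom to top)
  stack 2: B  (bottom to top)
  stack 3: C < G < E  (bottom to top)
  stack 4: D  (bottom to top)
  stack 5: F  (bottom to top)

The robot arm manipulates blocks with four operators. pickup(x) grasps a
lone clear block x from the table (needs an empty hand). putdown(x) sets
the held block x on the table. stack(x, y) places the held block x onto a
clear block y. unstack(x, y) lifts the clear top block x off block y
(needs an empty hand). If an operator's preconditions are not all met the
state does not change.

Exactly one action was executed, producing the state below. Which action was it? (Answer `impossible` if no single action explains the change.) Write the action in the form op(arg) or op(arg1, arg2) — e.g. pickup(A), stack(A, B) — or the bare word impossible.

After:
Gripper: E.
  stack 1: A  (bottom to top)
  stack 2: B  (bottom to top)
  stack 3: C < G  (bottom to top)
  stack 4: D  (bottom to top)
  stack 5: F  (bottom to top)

unstack(E, G)

target: towers=[A; B; C/G; D; F] holding=E
         pickup(B) → towers=[A; C/G/E; D; F] holding=B
         pickup(F) → towers=[A; B; C/G/E; D] holding=F
         pickup(D) → towers=[A; B; C/G/E; F] holding=D
         pickup(A) → towers=[B; C/G/E; D; F] holding=A
     unstack(E, G) → towers=[A; B; C/G; D; F] holding=E  ← match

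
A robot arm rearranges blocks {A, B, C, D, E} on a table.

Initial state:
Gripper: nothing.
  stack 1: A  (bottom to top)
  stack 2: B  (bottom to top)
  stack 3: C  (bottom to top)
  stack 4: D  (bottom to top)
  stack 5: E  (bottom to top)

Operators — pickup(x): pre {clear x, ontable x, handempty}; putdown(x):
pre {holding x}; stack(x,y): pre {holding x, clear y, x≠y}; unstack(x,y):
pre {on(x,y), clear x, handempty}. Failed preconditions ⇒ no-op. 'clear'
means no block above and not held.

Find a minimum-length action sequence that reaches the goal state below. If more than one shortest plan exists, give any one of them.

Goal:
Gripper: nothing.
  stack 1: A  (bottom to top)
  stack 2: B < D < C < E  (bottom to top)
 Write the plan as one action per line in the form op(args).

pickup(D)
stack(D, B)
pickup(C)
stack(C, D)
pickup(E)
stack(E, C)

step 1 (pickup(D)): towers=[A; B; C; E] holding=D
step 2 (stack(D, B)): towers=[A; B/D; C; E] holding=-
step 3 (pickup(C)): towers=[A; B/D; E] holding=C
step 4 (stack(C, D)): towers=[A; B/D/C; E] holding=-
step 5 (pickup(E)): towers=[A; B/D/C] holding=E
step 6 (stack(E, C)): towers=[A; B/D/C/E] holding=-
goal check: towers=[A; B/D/C/E] holding=- — reached (length 6, optimal by BFS)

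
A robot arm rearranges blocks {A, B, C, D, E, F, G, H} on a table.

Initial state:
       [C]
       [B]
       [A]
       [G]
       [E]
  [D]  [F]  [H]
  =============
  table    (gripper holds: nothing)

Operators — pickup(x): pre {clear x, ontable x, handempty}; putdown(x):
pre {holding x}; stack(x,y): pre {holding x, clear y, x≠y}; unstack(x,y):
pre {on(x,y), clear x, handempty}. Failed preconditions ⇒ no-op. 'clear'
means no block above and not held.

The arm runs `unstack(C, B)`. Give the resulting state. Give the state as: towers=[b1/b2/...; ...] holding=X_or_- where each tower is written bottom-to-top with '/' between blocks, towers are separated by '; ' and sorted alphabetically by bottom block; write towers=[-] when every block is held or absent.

towers=[D; F/E/G/A/B; H] holding=C

before: towers=[D; F/E/G/A/B/C; H] holding=-
pre[unstack(C, B)]: on(C,B) ok, clear(C) ok, handempty ok
all met → apply unstack(C, B)
after:  towers=[D; F/E/G/A/B; H] holding=C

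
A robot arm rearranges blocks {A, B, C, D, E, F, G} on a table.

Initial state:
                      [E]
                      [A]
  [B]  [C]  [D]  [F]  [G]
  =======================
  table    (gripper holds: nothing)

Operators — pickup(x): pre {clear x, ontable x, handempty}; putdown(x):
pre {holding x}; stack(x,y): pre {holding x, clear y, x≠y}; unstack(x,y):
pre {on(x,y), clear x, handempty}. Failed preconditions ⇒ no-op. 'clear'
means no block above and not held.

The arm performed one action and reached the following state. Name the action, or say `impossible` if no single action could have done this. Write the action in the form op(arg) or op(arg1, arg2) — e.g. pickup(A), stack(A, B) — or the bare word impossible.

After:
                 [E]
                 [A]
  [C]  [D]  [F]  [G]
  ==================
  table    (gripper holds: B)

target: towers=[C; D; F; G/A/E] holding=B
         pickup(B) → towers=[C; D; F; G/A/E] holding=B  ← match
         pickup(F) → towers=[B; C; D; G/A/E] holding=F
         pickup(D) → towers=[B; C; F; G/A/E] holding=D
     unstack(E, A) → towers=[B; C; D; F; G/A] holding=E
         pickup(C) → towers=[B; D; F; G/A/E] holding=C

pickup(B)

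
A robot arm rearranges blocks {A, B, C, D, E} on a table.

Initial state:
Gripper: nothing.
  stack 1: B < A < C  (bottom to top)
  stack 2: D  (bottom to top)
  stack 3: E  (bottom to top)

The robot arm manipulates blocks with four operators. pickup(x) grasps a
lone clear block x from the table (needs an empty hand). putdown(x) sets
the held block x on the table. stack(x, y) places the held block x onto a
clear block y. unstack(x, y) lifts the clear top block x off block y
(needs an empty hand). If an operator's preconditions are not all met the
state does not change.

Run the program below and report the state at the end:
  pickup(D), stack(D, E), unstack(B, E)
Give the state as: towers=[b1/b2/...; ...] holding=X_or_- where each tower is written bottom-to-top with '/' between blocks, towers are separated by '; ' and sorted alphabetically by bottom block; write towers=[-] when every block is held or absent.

step 1 (pickup(D)): towers=[B/A/C; E] holding=D
step 2 (stack(D, E)): towers=[B/A/C; E/D] holding=-
step 3 (unstack(B, E)) [no-op]: towers=[B/A/C; E/D] holding=-

towers=[B/A/C; E/D] holding=-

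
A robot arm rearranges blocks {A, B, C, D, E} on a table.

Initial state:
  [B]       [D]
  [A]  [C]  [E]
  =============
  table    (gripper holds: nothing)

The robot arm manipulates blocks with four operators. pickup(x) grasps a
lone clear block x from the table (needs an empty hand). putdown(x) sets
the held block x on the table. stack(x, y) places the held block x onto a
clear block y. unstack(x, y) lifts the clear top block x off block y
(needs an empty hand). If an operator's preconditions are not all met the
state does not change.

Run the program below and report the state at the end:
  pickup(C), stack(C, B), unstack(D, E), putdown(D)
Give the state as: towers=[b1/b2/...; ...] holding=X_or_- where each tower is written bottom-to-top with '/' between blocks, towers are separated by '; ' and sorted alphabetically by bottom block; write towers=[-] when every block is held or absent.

towers=[A/B/C; D; E] holding=-

step 1 (pickup(C)): towers=[A/B; E/D] holding=C
step 2 (stack(C, B)): towers=[A/B/C; E/D] holding=-
step 3 (unstack(D, E)): towers=[A/B/C; E] holding=D
step 4 (putdown(D)): towers=[A/B/C; D; E] holding=-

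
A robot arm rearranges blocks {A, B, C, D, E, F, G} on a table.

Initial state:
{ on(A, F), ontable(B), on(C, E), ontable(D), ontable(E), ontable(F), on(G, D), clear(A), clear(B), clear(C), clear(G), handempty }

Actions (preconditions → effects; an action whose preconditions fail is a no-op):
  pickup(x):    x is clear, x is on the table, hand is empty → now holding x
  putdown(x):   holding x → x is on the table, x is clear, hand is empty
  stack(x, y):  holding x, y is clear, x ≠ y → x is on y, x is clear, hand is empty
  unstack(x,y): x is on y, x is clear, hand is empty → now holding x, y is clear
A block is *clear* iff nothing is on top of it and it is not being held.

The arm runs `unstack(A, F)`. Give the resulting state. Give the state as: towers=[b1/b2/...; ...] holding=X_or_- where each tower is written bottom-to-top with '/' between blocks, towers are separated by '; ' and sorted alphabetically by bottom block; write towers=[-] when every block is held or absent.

towers=[B; D/G; E/C; F] holding=A

before: towers=[B; D/G; E/C; F/A] holding=-
pre[unstack(A, F)]: on(A,F) yes, clear(A) yes, handempty yes
all met → apply unstack(A, F)
after:  towers=[B; D/G; E/C; F] holding=A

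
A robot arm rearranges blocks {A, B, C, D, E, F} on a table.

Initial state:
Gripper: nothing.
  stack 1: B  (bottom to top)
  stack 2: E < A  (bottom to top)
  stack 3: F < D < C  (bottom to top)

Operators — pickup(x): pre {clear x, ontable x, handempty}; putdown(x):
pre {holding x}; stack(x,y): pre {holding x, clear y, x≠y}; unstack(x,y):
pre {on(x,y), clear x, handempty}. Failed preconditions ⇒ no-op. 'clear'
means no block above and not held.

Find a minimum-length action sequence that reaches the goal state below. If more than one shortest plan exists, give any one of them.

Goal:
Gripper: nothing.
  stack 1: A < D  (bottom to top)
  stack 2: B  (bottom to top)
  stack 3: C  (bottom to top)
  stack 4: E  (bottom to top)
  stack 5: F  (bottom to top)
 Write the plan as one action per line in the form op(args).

step 1 (unstack(A, E)): towers=[B; E; F/D/C] holding=A
step 2 (putdown(A)): towers=[A; B; E; F/D/C] holding=-
step 3 (unstack(C, D)): towers=[A; B; E; F/D] holding=C
step 4 (putdown(C)): towers=[A; B; C; E; F/D] holding=-
step 5 (unstack(D, F)): towers=[A; B; C; E; F] holding=D
step 6 (stack(D, A)): towers=[A/D; B; C; E; F] holding=-
goal check: towers=[A/D; B; C; E; F] holding=- — reached (length 6, optimal by BFS)

unstack(A, E)
putdown(A)
unstack(C, D)
putdown(C)
unstack(D, F)
stack(D, A)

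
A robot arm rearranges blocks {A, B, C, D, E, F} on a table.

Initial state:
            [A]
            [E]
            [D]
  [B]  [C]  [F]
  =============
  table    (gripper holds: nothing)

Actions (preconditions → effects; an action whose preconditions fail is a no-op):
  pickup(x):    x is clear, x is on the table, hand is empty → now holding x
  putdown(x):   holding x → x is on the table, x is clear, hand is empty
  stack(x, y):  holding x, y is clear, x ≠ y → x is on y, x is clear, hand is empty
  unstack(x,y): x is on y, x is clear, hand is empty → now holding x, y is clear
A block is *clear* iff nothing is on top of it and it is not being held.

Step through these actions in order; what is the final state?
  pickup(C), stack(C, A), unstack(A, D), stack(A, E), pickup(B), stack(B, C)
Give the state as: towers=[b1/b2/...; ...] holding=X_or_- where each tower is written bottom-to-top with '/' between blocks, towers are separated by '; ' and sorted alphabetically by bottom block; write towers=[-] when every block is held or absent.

step 1 (pickup(C)): towers=[B; F/D/E/A] holding=C
step 2 (stack(C, A)): towers=[B; F/D/E/A/C] holding=-
step 3 (unstack(A, D)) [no-op]: towers=[B; F/D/E/A/C] holding=-
step 4 (stack(A, E)) [no-op]: towers=[B; F/D/E/A/C] holding=-
step 5 (pickup(B)): towers=[F/D/E/A/C] holding=B
step 6 (stack(B, C)): towers=[F/D/E/A/C/B] holding=-

towers=[F/D/E/A/C/B] holding=-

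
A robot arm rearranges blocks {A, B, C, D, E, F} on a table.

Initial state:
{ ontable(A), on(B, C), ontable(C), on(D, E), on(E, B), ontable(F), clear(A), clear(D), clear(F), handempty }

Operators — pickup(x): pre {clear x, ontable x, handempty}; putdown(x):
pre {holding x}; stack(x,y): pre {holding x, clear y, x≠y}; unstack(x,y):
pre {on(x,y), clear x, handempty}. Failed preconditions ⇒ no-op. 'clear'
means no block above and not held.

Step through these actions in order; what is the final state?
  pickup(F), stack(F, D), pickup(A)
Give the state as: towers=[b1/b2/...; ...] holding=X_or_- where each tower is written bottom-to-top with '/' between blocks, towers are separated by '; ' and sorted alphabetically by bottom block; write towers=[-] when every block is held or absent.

towers=[C/B/E/D/F] holding=A

step 1 (pickup(F)): towers=[A; C/B/E/D] holding=F
step 2 (stack(F, D)): towers=[A; C/B/E/D/F] holding=-
step 3 (pickup(A)): towers=[C/B/E/D/F] holding=A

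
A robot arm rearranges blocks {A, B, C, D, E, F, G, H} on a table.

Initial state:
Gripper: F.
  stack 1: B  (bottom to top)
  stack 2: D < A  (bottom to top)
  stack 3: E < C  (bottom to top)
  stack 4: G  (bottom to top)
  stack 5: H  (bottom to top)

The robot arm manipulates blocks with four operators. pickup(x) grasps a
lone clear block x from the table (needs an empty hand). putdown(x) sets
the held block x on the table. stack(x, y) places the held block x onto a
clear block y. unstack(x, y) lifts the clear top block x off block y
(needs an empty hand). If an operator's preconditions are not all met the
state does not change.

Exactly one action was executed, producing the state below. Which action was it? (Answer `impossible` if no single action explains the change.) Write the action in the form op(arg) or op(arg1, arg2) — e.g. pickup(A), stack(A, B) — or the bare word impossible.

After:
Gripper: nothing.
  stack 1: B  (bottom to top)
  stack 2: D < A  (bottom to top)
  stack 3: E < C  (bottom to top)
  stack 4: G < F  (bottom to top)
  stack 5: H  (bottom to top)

stack(F, G)

target: towers=[B; D/A; E/C; G/F; H] holding=-
        putdown(F) → towers=[B; D/A; E/C; F; G; H] holding=-
       stack(F, G) → towers=[B; D/A; E/C; G/F; H] holding=-  ← match
       stack(F, A) → towers=[B; D/A/F; E/C; G; H] holding=-
       stack(F, H) → towers=[B; D/A; E/C; G; H/F] holding=-
       stack(F, B) → towers=[B/F; D/A; E/C; G; H] holding=-
       stack(F, C) → towers=[B; D/A; E/C/F; G; H] holding=-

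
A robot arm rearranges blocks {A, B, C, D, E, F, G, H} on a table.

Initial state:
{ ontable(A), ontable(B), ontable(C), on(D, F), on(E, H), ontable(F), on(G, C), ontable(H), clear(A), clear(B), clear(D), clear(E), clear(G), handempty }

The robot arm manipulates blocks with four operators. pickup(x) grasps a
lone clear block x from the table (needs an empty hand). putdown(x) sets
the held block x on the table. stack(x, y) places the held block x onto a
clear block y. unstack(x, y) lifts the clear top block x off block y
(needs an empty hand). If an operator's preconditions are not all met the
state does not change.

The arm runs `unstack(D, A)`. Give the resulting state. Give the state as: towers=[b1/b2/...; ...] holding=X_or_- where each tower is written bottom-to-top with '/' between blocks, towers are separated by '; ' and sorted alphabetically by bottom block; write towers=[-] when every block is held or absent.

towers=[A; B; C/G; F/D; H/E] holding=-

before: towers=[A; B; C/G; F/D; H/E] holding=-
pre[unstack(D, A)]: on(D,A) no, clear(D) yes, handempty yes
on(D,A) unmet → unstack(D, A) is a no-op
after:  towers=[A; B; C/G; F/D; H/E] holding=-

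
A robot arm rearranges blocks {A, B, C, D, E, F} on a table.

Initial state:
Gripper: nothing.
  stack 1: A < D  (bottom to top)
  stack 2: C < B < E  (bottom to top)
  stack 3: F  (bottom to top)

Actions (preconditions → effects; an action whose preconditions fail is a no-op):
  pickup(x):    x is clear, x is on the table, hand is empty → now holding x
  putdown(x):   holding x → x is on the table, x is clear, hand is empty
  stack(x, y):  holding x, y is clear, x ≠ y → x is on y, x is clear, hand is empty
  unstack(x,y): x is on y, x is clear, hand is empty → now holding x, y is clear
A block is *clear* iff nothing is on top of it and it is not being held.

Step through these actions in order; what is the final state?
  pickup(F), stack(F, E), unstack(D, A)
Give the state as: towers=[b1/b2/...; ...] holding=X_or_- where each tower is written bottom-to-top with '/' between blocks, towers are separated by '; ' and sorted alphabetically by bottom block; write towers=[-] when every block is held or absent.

towers=[A; C/B/E/F] holding=D

step 1 (pickup(F)): towers=[A/D; C/B/E] holding=F
step 2 (stack(F, E)): towers=[A/D; C/B/E/F] holding=-
step 3 (unstack(D, A)): towers=[A; C/B/E/F] holding=D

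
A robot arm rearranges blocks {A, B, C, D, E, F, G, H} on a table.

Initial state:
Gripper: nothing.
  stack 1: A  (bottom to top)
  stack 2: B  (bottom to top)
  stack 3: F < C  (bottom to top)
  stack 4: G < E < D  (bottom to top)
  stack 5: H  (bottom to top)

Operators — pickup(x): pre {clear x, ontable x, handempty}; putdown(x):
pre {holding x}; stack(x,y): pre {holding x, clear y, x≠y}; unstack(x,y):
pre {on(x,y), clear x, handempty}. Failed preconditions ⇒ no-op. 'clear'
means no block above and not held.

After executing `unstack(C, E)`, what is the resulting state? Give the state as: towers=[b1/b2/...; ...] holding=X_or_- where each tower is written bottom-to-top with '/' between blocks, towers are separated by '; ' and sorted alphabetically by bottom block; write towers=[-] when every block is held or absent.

towers=[A; B; F/C; G/E/D; H] holding=-

before: towers=[A; B; F/C; G/E/D; H] holding=-
pre[unstack(C, E)]: on(C,E) fail, clear(C) ok, handempty ok
on(C,E) unmet → unstack(C, E) is a no-op
after:  towers=[A; B; F/C; G/E/D; H] holding=-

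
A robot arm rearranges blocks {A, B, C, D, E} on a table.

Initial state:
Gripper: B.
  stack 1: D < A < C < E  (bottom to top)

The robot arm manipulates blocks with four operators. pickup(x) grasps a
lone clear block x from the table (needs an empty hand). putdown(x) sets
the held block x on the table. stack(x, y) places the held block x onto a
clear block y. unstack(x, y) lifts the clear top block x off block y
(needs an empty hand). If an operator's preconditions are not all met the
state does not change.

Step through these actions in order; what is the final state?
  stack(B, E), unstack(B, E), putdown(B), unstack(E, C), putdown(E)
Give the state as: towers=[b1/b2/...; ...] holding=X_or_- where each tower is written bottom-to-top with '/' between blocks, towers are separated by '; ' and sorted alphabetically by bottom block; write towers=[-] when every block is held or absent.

towers=[B; D/A/C; E] holding=-

step 1 (stack(B, E)): towers=[D/A/C/E/B] holding=-
step 2 (unstack(B, E)): towers=[D/A/C/E] holding=B
step 3 (putdown(B)): towers=[B; D/A/C/E] holding=-
step 4 (unstack(E, C)): towers=[B; D/A/C] holding=E
step 5 (putdown(E)): towers=[B; D/A/C; E] holding=-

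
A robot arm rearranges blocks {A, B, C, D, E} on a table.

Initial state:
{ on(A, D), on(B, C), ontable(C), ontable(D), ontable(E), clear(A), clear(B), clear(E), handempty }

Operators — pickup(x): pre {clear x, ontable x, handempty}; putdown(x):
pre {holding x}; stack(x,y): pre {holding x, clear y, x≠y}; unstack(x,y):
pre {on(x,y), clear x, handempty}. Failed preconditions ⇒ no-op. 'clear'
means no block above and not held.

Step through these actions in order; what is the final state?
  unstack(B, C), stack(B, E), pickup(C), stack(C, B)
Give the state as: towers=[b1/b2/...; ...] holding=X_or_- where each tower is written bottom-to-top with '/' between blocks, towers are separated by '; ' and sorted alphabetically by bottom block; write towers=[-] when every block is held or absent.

step 1 (unstack(B, C)): towers=[C; D/A; E] holding=B
step 2 (stack(B, E)): towers=[C; D/A; E/B] holding=-
step 3 (pickup(C)): towers=[D/A; E/B] holding=C
step 4 (stack(C, B)): towers=[D/A; E/B/C] holding=-

towers=[D/A; E/B/C] holding=-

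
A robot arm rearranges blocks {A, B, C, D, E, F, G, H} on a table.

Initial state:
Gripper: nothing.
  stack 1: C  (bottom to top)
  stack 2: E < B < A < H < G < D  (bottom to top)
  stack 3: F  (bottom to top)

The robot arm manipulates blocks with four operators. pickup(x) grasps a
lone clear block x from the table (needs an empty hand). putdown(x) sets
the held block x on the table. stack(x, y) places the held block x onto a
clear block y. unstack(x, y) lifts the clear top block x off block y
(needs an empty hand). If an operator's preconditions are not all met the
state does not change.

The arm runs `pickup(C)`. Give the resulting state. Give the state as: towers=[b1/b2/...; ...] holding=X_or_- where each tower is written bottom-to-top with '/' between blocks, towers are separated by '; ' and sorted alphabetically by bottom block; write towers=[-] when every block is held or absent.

before: towers=[C; E/B/A/H/G/D; F] holding=-
pre[pickup(C)]: clear(C) ✓, ontable(C) ✓, handempty ✓
all met → apply pickup(C)
after:  towers=[E/B/A/H/G/D; F] holding=C

towers=[E/B/A/H/G/D; F] holding=C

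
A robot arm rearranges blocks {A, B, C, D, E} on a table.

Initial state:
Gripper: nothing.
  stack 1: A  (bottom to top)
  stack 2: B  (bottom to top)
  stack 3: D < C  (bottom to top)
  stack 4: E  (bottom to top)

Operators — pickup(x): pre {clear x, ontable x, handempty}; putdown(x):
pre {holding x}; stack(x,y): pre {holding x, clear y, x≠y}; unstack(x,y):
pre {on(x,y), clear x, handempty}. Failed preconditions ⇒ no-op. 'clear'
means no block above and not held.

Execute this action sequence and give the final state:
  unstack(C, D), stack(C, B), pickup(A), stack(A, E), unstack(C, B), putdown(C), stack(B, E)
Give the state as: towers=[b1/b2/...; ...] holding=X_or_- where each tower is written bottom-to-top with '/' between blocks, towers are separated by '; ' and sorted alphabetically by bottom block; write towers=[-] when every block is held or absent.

step 1 (unstack(C, D)): towers=[A; B; D; E] holding=C
step 2 (stack(C, B)): towers=[A; B/C; D; E] holding=-
step 3 (pickup(A)): towers=[B/C; D; E] holding=A
step 4 (stack(A, E)): towers=[B/C; D; E/A] holding=-
step 5 (unstack(C, B)): towers=[B; D; E/A] holding=C
step 6 (putdown(C)): towers=[B; C; D; E/A] holding=-
step 7 (stack(B, E)) [no-op]: towers=[B; C; D; E/A] holding=-

towers=[B; C; D; E/A] holding=-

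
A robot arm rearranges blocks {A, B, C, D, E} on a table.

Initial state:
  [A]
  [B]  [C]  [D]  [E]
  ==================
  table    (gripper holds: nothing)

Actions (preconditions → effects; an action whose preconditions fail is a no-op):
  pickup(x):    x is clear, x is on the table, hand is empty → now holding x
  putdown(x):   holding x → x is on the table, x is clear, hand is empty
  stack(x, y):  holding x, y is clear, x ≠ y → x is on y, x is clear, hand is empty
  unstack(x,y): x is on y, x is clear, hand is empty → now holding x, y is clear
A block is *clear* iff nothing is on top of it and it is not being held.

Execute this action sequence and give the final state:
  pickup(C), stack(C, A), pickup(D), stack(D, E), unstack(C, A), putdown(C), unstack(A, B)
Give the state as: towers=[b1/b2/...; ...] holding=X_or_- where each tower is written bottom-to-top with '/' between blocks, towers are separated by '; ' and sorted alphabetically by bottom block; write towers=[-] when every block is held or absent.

towers=[B; C; E/D] holding=A

step 1 (pickup(C)): towers=[B/A; D; E] holding=C
step 2 (stack(C, A)): towers=[B/A/C; D; E] holding=-
step 3 (pickup(D)): towers=[B/A/C; E] holding=D
step 4 (stack(D, E)): towers=[B/A/C; E/D] holding=-
step 5 (unstack(C, A)): towers=[B/A; E/D] holding=C
step 6 (putdown(C)): towers=[B/A; C; E/D] holding=-
step 7 (unstack(A, B)): towers=[B; C; E/D] holding=A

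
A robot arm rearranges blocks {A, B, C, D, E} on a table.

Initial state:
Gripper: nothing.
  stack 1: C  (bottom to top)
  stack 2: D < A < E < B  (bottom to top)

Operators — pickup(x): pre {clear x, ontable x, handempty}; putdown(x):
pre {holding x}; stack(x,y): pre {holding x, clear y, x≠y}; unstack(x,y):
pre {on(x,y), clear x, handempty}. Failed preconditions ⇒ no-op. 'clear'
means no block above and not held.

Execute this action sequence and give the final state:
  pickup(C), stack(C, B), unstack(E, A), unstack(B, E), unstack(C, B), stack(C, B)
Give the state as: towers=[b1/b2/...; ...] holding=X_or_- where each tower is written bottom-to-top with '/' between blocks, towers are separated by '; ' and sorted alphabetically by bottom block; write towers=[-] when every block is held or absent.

step 1 (pickup(C)): towers=[D/A/E/B] holding=C
step 2 (stack(C, B)): towers=[D/A/E/B/C] holding=-
step 3 (unstack(E, A)) [no-op]: towers=[D/A/E/B/C] holding=-
step 4 (unstack(B, E)) [no-op]: towers=[D/A/E/B/C] holding=-
step 5 (unstack(C, B)): towers=[D/A/E/B] holding=C
step 6 (stack(C, B)): towers=[D/A/E/B/C] holding=-

towers=[D/A/E/B/C] holding=-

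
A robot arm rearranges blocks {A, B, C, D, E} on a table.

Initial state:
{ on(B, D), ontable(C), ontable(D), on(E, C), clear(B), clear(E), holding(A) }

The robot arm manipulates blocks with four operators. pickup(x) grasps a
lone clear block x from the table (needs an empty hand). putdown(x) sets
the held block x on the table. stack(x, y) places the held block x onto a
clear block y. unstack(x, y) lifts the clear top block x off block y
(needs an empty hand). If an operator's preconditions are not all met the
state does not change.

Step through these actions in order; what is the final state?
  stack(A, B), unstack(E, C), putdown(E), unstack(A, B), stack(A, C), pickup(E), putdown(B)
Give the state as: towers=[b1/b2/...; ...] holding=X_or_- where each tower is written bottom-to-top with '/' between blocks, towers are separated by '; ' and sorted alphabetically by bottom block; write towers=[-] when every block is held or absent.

step 1 (stack(A, B)): towers=[C/E; D/B/A] holding=-
step 2 (unstack(E, C)): towers=[C; D/B/A] holding=E
step 3 (putdown(E)): towers=[C; D/B/A; E] holding=-
step 4 (unstack(A, B)): towers=[C; D/B; E] holding=A
step 5 (stack(A, C)): towers=[C/A; D/B; E] holding=-
step 6 (pickup(E)): towers=[C/A; D/B] holding=E
step 7 (putdown(B)) [no-op]: towers=[C/A; D/B] holding=E

towers=[C/A; D/B] holding=E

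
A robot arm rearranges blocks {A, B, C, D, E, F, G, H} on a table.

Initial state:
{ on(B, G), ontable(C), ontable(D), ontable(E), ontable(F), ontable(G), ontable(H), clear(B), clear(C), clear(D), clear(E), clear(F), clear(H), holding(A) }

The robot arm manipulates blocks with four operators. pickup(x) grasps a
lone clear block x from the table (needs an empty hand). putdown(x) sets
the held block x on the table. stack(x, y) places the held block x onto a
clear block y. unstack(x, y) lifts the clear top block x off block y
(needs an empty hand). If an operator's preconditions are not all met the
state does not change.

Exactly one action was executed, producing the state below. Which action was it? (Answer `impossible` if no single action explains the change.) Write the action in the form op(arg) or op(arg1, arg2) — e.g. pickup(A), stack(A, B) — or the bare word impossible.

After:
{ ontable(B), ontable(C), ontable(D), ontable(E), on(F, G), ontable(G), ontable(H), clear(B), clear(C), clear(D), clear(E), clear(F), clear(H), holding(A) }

target: towers=[B; C; D; E; G/F; H] holding=A
        putdown(A) → towers=[A; C; D; E; F; G/B; H] holding=-
       stack(A, E) → towers=[C; D; E/A; F; G/B; H] holding=-
       stack(A, H) → towers=[C; D; E; F; G/B; H/A] holding=-
       stack(A, B) → towers=[C; D; E; F; G/B/A; H] holding=-
       stack(A, F) → towers=[C; D; E; F/A; G/B; H] holding=-
       stack(A, D) → towers=[C; D/A; E; F; G/B; H] holding=-
       stack(A, C) → towers=[C/A; D; E; F; G/B; H] holding=-
none of the 7 applicable actions match → impossible

impossible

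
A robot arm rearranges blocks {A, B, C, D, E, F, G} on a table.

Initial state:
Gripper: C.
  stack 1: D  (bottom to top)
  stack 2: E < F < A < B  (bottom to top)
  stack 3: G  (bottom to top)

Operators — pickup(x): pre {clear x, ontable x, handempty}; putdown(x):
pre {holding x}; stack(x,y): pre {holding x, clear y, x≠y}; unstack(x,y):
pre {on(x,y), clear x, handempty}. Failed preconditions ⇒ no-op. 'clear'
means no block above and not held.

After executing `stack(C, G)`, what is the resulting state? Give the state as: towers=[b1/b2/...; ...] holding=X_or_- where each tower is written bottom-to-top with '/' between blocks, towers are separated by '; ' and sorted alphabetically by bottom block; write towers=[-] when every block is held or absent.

towers=[D; E/F/A/B; G/C] holding=-

before: towers=[D; E/F/A/B; G] holding=C
pre[stack(C, G)]: holding(C) yes, clear(G) yes, C≠G yes
all met → apply stack(C, G)
after:  towers=[D; E/F/A/B; G/C] holding=-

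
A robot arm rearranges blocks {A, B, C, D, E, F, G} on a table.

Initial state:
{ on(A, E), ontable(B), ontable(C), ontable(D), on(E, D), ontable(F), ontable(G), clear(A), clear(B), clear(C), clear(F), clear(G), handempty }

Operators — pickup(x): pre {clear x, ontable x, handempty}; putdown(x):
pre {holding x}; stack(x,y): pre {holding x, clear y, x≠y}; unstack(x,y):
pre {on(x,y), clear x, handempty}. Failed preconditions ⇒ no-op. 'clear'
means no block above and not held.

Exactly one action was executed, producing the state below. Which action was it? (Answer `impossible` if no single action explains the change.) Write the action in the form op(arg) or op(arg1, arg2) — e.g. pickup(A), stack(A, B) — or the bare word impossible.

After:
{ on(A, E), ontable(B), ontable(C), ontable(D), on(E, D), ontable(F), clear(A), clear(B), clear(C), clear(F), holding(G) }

pickup(G)

target: towers=[B; C; D/E/A; F] holding=G
         pickup(B) → towers=[C; D/E/A; F; G] holding=B
         pickup(F) → towers=[B; C; D/E/A; G] holding=F
         pickup(G) → towers=[B; C; D/E/A; F] holding=G  ← match
     unstack(A, E) → towers=[B; C; D/E; F; G] holding=A
         pickup(C) → towers=[B; D/E/A; F; G] holding=C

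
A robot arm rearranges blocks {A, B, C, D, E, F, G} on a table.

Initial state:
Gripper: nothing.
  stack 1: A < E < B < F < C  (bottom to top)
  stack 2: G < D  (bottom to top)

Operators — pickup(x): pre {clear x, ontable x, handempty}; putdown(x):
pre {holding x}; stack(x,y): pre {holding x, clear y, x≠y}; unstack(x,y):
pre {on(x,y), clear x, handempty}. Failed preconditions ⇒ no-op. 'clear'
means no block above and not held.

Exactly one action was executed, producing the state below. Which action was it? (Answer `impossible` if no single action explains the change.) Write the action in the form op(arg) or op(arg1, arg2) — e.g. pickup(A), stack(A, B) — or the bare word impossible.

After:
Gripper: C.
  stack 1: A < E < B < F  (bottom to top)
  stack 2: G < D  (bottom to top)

target: towers=[A/E/B/F; G/D] holding=C
     unstack(D, G) → towers=[A/E/B/F/C; G] holding=D
     unstack(C, F) → towers=[A/E/B/F; G/D] holding=C  ← match

unstack(C, F)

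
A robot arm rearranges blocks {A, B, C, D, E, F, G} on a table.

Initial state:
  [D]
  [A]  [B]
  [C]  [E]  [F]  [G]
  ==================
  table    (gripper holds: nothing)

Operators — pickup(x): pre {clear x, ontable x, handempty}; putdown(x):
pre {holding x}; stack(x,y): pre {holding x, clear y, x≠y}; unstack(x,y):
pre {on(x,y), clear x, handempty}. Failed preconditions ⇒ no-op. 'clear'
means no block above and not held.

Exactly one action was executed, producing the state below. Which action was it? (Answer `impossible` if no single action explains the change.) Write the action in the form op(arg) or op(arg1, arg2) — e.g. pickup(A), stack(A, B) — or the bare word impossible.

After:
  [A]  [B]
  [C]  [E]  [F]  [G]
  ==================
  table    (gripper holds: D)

unstack(D, A)

target: towers=[C/A; E/B; F; G] holding=D
     unstack(B, E) → towers=[C/A/D; E; F; G] holding=B
         pickup(F) → towers=[C/A/D; E/B; G] holding=F
         pickup(G) → towers=[C/A/D; E/B; F] holding=G
     unstack(D, A) → towers=[C/A; E/B; F; G] holding=D  ← match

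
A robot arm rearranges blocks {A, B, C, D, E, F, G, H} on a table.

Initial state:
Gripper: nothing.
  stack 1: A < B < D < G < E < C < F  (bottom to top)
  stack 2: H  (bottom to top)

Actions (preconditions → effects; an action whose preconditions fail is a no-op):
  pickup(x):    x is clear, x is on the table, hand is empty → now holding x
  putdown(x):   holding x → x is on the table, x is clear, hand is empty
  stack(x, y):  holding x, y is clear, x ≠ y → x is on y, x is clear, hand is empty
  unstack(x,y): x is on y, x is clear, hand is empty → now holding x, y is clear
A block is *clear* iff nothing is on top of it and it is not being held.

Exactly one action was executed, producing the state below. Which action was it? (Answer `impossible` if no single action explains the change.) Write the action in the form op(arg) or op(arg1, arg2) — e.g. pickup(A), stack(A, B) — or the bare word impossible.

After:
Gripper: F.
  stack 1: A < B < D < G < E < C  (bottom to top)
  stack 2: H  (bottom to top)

unstack(F, C)

target: towers=[A/B/D/G/E/C; H] holding=F
         pickup(H) → towers=[A/B/D/G/E/C/F] holding=H
     unstack(F, C) → towers=[A/B/D/G/E/C; H] holding=F  ← match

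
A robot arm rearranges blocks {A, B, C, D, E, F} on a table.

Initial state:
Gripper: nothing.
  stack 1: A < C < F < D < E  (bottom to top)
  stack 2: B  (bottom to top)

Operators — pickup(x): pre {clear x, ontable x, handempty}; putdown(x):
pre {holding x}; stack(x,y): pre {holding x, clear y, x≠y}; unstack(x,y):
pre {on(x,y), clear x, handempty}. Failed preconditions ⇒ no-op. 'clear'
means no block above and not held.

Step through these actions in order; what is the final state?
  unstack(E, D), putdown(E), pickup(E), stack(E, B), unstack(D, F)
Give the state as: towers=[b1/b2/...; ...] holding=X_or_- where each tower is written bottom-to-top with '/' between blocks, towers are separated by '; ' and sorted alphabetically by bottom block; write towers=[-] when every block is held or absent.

step 1 (unstack(E, D)): towers=[A/C/F/D; B] holding=E
step 2 (putdown(E)): towers=[A/C/F/D; B; E] holding=-
step 3 (pickup(E)): towers=[A/C/F/D; B] holding=E
step 4 (stack(E, B)): towers=[A/C/F/D; B/E] holding=-
step 5 (unstack(D, F)): towers=[A/C/F; B/E] holding=D

towers=[A/C/F; B/E] holding=D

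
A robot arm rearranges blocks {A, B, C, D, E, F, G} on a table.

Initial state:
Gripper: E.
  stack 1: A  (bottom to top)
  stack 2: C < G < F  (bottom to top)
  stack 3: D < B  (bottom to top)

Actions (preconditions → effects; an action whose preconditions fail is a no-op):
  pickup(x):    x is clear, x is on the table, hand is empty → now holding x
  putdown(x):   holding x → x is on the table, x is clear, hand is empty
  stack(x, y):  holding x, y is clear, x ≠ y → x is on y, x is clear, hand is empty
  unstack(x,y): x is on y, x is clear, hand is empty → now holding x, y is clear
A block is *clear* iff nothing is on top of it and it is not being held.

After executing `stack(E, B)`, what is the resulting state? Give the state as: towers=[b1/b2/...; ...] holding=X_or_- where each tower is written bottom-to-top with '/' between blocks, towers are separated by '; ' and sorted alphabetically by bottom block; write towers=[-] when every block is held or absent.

towers=[A; C/G/F; D/B/E] holding=-

before: towers=[A; C/G/F; D/B] holding=E
pre[stack(E, B)]: holding(E) yes, clear(B) yes, E≠B yes
all met → apply stack(E, B)
after:  towers=[A; C/G/F; D/B/E] holding=-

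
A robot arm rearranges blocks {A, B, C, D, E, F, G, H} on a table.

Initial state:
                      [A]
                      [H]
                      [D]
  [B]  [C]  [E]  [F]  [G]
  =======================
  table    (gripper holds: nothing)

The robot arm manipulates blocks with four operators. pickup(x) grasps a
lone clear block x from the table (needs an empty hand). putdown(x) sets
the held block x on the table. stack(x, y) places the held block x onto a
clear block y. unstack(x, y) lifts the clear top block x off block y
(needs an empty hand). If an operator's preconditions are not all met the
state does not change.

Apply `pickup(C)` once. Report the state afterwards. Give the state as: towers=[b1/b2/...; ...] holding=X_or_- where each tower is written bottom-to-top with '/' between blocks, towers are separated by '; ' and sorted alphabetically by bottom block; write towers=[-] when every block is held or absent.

before: towers=[B; C; E; F; G/D/H/A] holding=-
pre[pickup(C)]: clear(C) yes, ontable(C) yes, handempty yes
all met → apply pickup(C)
after:  towers=[B; E; F; G/D/H/A] holding=C

towers=[B; E; F; G/D/H/A] holding=C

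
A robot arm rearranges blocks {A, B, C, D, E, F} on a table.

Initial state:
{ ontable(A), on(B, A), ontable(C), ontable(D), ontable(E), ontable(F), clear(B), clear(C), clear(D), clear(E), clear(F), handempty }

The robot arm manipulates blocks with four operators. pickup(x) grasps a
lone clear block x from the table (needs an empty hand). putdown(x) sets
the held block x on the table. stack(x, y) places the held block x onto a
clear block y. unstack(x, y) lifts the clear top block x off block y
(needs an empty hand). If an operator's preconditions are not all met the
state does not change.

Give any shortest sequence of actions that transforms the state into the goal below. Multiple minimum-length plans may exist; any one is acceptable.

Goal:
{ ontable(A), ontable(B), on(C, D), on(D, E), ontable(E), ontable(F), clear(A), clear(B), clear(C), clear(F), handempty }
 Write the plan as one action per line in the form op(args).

unstack(B, A)
putdown(B)
pickup(D)
stack(D, E)
pickup(C)
stack(C, D)

step 1 (unstack(B, A)): towers=[A; C; D; E; F] holding=B
step 2 (putdown(B)): towers=[A; B; C; D; E; F] holding=-
step 3 (pickup(D)): towers=[A; B; C; E; F] holding=D
step 4 (stack(D, E)): towers=[A; B; C; E/D; F] holding=-
step 5 (pickup(C)): towers=[A; B; E/D; F] holding=C
step 6 (stack(C, D)): towers=[A; B; E/D/C; F] holding=-
goal check: towers=[A; B; E/D/C; F] holding=- — reached (length 6, optimal by BFS)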